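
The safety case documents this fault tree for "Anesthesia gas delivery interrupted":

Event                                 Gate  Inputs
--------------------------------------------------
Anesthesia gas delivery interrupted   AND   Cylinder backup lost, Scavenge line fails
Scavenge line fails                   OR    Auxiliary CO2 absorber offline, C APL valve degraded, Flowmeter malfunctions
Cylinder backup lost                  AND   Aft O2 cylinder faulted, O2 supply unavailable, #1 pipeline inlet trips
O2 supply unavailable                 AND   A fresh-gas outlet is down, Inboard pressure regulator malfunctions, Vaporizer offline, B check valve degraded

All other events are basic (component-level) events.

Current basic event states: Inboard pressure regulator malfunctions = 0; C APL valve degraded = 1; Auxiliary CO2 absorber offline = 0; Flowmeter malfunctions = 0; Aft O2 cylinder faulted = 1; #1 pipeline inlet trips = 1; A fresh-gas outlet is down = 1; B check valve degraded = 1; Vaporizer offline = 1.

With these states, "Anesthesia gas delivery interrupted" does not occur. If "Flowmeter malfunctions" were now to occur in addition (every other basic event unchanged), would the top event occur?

No

Counterfactual: set "Flowmeter malfunctions" to occurred.
O2 supply unavailable [AND]: A fresh-gas outlet is down=occurs, Inboard pressure regulator malfunctions=not, Vaporizer offline=occurs, B check valve degraded=occurs → not all inputs occur → does not occur.
Cylinder backup lost [AND]: Aft O2 cylinder faulted=occurs, O2 supply unavailable=not, #1 pipeline inlet trips=occurs → not all inputs occur → does not occur.
Scavenge line fails [OR]: Auxiliary CO2 absorber offline=not, C APL valve degraded=occurs, Flowmeter malfunctions=occurs → at least one input occurs → occurs.
Anesthesia gas delivery interrupted [AND]: Cylinder backup lost=not, Scavenge line fails=occurs → not all inputs occur → does not occur.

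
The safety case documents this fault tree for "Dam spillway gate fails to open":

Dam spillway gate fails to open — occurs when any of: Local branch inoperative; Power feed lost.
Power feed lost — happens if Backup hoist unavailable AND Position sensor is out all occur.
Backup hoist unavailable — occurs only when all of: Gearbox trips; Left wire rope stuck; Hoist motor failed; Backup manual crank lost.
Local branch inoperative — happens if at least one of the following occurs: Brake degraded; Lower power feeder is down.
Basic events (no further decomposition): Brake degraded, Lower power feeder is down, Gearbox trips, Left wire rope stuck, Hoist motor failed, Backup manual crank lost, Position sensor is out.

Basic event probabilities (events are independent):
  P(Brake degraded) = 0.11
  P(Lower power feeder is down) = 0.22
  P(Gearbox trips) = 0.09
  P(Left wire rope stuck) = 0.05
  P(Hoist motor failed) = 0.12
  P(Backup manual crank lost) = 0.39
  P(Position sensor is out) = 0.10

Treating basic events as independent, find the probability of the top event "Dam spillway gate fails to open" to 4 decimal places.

0.3058

P(Local branch inoperative) [OR] = 1 − (1−0.11) × (1−0.22) = 0.305800
P(Backup hoist unavailable) [AND] = 0.09 × 0.05 × 0.12 × 0.39 = 0.000211
P(Power feed lost) [AND] = 0.000211 × 0.10 = 0.000021
P(Dam spillway gate fails to open) [OR] = 1 − (1−0.305800) × (1−0.000021) = 0.305815
Rounded to 4 decimal places: P(Dam spillway gate fails to open) ≈ 0.3058.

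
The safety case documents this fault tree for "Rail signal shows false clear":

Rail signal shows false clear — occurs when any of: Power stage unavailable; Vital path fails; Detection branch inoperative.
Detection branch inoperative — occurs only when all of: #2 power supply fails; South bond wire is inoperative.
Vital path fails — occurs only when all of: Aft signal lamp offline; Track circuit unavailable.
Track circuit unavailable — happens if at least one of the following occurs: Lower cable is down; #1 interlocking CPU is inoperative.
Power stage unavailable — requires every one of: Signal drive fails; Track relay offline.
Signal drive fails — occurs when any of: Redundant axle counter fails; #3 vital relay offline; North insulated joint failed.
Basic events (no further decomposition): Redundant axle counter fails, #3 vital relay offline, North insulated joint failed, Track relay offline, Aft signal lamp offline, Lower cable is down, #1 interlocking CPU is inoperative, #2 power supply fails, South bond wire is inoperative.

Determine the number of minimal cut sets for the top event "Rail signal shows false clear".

6

Signal drive fails [OR]: union of children's cut sets → 3 cut set(s).
Power stage unavailable [AND]: one cut set from each child combined → 3 × 1 = 3 cut set(s).
Track circuit unavailable [OR]: union of children's cut sets → 2 cut set(s).
Vital path fails [AND]: one cut set from each child combined → 1 × 2 = 2 cut set(s).
Detection branch inoperative [AND]: one cut set from each child combined → 1 × 1 = 1 cut set(s).
Rail signal shows false clear [OR]: union of children's cut sets → 6 cut set(s).
Minimal cut sets: {Redundant axle counter fails, Track relay offline}; {#3 vital relay offline, Track relay offline}; {North insulated joint failed, Track relay offline}; {Aft signal lamp offline, Lower cable is down}; {#1 interlocking CPU is inoperative, Aft signal lamp offline}; {#2 power supply fails, South bond wire is inoperative}.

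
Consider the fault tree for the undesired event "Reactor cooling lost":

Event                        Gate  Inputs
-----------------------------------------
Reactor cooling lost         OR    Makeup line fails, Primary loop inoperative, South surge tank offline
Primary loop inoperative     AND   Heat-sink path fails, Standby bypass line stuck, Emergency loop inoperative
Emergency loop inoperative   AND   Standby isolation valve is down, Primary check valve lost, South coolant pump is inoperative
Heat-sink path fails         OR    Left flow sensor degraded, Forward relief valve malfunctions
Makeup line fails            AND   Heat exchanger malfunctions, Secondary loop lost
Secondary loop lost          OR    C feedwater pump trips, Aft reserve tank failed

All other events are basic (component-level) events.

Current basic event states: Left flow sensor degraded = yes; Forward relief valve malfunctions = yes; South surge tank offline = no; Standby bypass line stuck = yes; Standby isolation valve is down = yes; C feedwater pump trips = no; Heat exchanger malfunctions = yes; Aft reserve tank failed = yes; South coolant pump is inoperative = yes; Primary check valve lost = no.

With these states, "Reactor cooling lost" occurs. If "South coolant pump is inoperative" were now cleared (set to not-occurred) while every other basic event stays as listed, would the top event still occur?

Yes

Counterfactual: set "South coolant pump is inoperative" to not occurred.
Secondary loop lost [OR]: C feedwater pump trips=not, Aft reserve tank failed=occurs → at least one input occurs → occurs.
Makeup line fails [AND]: Heat exchanger malfunctions=occurs, Secondary loop lost=occurs → all inputs occur → occurs.
Heat-sink path fails [OR]: Left flow sensor degraded=occurs, Forward relief valve malfunctions=occurs → at least one input occurs → occurs.
Emergency loop inoperative [AND]: Standby isolation valve is down=occurs, Primary check valve lost=not, South coolant pump is inoperative=not → not all inputs occur → does not occur.
Primary loop inoperative [AND]: Heat-sink path fails=occurs, Standby bypass line stuck=occurs, Emergency loop inoperative=not → not all inputs occur → does not occur.
Reactor cooling lost [OR]: Makeup line fails=occurs, Primary loop inoperative=not, South surge tank offline=not → at least one input occurs → occurs.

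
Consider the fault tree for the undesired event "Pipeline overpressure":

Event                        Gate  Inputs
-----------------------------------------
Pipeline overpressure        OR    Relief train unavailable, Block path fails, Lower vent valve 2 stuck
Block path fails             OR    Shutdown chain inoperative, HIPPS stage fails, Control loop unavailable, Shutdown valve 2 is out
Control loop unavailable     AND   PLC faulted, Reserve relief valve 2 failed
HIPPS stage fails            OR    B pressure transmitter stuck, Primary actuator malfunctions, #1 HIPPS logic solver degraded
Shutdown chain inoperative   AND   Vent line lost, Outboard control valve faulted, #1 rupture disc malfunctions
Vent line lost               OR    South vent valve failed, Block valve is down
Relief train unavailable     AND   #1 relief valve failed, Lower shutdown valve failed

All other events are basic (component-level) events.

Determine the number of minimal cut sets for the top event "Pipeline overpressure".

9

Relief train unavailable [AND]: one cut set from each child combined → 1 × 1 = 1 cut set(s).
Vent line lost [OR]: union of children's cut sets → 2 cut set(s).
Shutdown chain inoperative [AND]: one cut set from each child combined → 2 × 1 × 1 = 2 cut set(s).
HIPPS stage fails [OR]: union of children's cut sets → 3 cut set(s).
Control loop unavailable [AND]: one cut set from each child combined → 1 × 1 = 1 cut set(s).
Block path fails [OR]: union of children's cut sets → 7 cut set(s).
Pipeline overpressure [OR]: union of children's cut sets → 9 cut set(s).
Minimal cut sets: {#1 relief valve failed, Lower shutdown valve failed}; {#1 rupture disc malfunctions, Outboard control valve faulted, South vent valve failed}; {#1 rupture disc malfunctions, Block valve is down, Outboard control valve faulted}; {B pressure transmitter stuck}; {Primary actuator malfunctions}; {#1 HIPPS logic solver degraded}; {PLC faulted, Reserve relief valve 2 failed}; {Shutdown valve 2 is out}; {Lower vent valve 2 stuck}.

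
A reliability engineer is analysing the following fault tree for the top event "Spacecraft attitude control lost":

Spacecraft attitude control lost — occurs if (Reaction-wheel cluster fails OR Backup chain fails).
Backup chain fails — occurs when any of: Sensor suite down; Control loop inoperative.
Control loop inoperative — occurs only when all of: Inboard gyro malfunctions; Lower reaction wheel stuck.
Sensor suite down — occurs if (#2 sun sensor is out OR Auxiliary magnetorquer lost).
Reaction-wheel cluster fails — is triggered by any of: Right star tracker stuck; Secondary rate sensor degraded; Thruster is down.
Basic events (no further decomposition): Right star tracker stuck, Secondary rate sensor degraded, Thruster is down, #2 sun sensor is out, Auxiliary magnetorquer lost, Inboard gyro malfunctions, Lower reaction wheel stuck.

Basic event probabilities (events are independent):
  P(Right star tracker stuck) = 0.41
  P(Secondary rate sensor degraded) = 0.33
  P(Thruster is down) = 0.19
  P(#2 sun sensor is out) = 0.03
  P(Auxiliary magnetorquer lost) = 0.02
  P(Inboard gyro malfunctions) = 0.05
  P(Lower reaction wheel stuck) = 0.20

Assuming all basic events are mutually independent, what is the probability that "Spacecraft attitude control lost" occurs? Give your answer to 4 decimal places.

0.6987

P(Reaction-wheel cluster fails) [OR] = 1 − (1−0.41) × (1−0.33) × (1−0.19) = 0.679807
P(Sensor suite down) [OR] = 1 − (1−0.03) × (1−0.02) = 0.049400
P(Control loop inoperative) [AND] = 0.05 × 0.20 = 0.010000
P(Backup chain fails) [OR] = 1 − (1−0.049400) × (1−0.010000) = 0.058906
P(Spacecraft attitude control lost) [OR] = 1 − (1−0.679807) × (1−0.058906) = 0.698668
Rounded to 4 decimal places: P(Spacecraft attitude control lost) ≈ 0.6987.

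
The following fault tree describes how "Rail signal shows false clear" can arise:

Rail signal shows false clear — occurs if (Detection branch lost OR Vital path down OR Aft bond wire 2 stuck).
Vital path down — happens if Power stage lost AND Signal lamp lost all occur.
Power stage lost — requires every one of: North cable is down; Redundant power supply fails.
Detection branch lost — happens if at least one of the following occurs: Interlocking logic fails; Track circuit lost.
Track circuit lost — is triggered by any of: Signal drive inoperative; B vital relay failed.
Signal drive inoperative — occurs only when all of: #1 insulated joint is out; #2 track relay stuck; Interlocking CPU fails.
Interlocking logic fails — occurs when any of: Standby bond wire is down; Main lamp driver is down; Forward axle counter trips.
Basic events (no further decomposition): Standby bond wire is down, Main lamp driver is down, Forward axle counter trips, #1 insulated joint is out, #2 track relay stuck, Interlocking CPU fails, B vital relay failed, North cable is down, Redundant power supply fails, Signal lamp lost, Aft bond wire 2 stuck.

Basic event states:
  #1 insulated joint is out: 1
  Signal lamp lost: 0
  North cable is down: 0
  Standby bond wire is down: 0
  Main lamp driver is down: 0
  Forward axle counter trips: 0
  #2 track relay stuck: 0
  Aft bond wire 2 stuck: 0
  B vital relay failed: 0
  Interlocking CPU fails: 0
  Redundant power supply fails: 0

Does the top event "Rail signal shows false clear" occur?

No

Interlocking logic fails [OR]: Standby bond wire is down=not, Main lamp driver is down=not, Forward axle counter trips=not → no input occurs → does not occur.
Signal drive inoperative [AND]: #1 insulated joint is out=occurs, #2 track relay stuck=not, Interlocking CPU fails=not → not all inputs occur → does not occur.
Track circuit lost [OR]: Signal drive inoperative=not, B vital relay failed=not → no input occurs → does not occur.
Detection branch lost [OR]: Interlocking logic fails=not, Track circuit lost=not → no input occurs → does not occur.
Power stage lost [AND]: North cable is down=not, Redundant power supply fails=not → not all inputs occur → does not occur.
Vital path down [AND]: Power stage lost=not, Signal lamp lost=not → not all inputs occur → does not occur.
Rail signal shows false clear [OR]: Detection branch lost=not, Vital path down=not, Aft bond wire 2 stuck=not → no input occurs → does not occur.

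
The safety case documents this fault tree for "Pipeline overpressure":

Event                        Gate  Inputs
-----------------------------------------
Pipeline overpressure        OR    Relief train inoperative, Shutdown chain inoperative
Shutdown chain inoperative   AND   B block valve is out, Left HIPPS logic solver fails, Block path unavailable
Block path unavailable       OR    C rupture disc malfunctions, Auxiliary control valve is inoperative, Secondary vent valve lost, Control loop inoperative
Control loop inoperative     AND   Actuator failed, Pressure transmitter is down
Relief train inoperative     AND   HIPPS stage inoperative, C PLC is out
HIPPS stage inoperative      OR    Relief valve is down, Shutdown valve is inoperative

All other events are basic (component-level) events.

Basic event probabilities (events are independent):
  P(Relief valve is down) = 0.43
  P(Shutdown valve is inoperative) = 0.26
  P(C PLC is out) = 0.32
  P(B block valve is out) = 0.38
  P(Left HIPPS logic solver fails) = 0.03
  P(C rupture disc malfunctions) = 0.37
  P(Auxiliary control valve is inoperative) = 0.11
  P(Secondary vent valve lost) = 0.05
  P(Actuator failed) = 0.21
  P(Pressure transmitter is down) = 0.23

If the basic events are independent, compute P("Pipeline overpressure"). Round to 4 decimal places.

0.1896

P(HIPPS stage inoperative) [OR] = 1 − (1−0.43) × (1−0.26) = 0.578200
P(Relief train inoperative) [AND] = 0.578200 × 0.32 = 0.185024
P(Control loop inoperative) [AND] = 0.21 × 0.23 = 0.048300
P(Block path unavailable) [OR] = 1 − (1−0.37) × (1−0.11) × (1−0.05) × (1−0.048300) = 0.493063
P(Shutdown chain inoperative) [AND] = 0.38 × 0.03 × 0.493063 = 0.005621
P(Pipeline overpressure) [OR] = 1 − (1−0.185024) × (1−0.005621) = 0.189605
Rounded to 4 decimal places: P(Pipeline overpressure) ≈ 0.1896.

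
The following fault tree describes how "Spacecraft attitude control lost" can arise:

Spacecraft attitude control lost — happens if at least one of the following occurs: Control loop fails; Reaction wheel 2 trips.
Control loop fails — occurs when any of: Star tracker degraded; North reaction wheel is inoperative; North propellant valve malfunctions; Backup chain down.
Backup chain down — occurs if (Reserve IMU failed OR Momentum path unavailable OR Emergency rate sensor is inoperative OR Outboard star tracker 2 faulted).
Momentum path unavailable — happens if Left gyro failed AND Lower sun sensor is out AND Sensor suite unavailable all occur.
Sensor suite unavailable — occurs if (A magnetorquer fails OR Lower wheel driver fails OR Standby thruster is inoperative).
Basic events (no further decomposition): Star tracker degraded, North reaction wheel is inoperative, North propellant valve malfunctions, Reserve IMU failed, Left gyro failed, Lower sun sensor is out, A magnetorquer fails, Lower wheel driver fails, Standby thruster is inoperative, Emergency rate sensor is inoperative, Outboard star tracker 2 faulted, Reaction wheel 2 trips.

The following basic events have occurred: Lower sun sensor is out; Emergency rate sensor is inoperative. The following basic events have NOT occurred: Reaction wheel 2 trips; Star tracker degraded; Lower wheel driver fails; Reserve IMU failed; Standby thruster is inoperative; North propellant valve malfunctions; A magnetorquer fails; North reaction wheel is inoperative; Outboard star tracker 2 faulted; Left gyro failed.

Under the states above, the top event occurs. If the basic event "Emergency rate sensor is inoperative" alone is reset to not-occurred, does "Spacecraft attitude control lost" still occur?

No

Counterfactual: set "Emergency rate sensor is inoperative" to not occurred.
Sensor suite unavailable [OR]: A magnetorquer fails=not, Lower wheel driver fails=not, Standby thruster is inoperative=not → no input occurs → does not occur.
Momentum path unavailable [AND]: Left gyro failed=not, Lower sun sensor is out=occurs, Sensor suite unavailable=not → not all inputs occur → does not occur.
Backup chain down [OR]: Reserve IMU failed=not, Momentum path unavailable=not, Emergency rate sensor is inoperative=not, Outboard star tracker 2 faulted=not → no input occurs → does not occur.
Control loop fails [OR]: Star tracker degraded=not, North reaction wheel is inoperative=not, North propellant valve malfunctions=not, Backup chain down=not → no input occurs → does not occur.
Spacecraft attitude control lost [OR]: Control loop fails=not, Reaction wheel 2 trips=not → no input occurs → does not occur.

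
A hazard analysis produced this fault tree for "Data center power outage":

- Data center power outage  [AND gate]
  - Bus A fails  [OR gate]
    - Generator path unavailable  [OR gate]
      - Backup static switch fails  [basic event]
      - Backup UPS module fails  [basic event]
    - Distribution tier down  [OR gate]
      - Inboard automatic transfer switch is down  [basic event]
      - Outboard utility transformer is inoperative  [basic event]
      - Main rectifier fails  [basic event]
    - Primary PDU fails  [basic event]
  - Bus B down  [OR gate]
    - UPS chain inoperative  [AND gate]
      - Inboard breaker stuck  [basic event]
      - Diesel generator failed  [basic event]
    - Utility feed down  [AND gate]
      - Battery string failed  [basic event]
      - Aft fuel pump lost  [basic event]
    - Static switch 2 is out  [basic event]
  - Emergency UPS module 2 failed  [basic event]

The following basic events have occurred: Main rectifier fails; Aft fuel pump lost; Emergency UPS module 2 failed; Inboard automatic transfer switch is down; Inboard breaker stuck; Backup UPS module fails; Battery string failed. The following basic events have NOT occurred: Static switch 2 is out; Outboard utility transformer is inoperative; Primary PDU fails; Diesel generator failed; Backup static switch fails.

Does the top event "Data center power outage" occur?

Yes

Generator path unavailable [OR]: Backup static switch fails=not, Backup UPS module fails=occurs → at least one input occurs → occurs.
Distribution tier down [OR]: Inboard automatic transfer switch is down=occurs, Outboard utility transformer is inoperative=not, Main rectifier fails=occurs → at least one input occurs → occurs.
Bus A fails [OR]: Generator path unavailable=occurs, Distribution tier down=occurs, Primary PDU fails=not → at least one input occurs → occurs.
UPS chain inoperative [AND]: Inboard breaker stuck=occurs, Diesel generator failed=not → not all inputs occur → does not occur.
Utility feed down [AND]: Battery string failed=occurs, Aft fuel pump lost=occurs → all inputs occur → occurs.
Bus B down [OR]: UPS chain inoperative=not, Utility feed down=occurs, Static switch 2 is out=not → at least one input occurs → occurs.
Data center power outage [AND]: Bus A fails=occurs, Bus B down=occurs, Emergency UPS module 2 failed=occurs → all inputs occur → occurs.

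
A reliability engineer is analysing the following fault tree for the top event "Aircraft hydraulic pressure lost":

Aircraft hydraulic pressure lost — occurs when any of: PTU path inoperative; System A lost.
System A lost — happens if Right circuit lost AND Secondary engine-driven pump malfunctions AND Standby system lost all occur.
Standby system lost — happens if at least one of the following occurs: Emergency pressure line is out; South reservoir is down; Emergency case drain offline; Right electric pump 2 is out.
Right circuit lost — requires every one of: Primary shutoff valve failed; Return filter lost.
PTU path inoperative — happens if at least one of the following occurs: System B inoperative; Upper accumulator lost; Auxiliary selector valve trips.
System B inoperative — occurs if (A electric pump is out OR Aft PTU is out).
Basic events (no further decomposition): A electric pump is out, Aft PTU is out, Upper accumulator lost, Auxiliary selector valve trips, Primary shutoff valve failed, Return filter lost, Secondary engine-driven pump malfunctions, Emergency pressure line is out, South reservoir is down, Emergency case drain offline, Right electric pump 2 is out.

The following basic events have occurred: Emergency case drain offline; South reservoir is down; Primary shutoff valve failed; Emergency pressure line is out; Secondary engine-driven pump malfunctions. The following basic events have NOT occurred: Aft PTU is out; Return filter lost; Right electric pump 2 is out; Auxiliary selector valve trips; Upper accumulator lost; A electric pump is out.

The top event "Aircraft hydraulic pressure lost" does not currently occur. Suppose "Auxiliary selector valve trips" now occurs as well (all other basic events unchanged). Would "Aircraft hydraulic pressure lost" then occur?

Yes

Counterfactual: set "Auxiliary selector valve trips" to occurred.
System B inoperative [OR]: A electric pump is out=not, Aft PTU is out=not → no input occurs → does not occur.
PTU path inoperative [OR]: System B inoperative=not, Upper accumulator lost=not, Auxiliary selector valve trips=occurs → at least one input occurs → occurs.
Right circuit lost [AND]: Primary shutoff valve failed=occurs, Return filter lost=not → not all inputs occur → does not occur.
Standby system lost [OR]: Emergency pressure line is out=occurs, South reservoir is down=occurs, Emergency case drain offline=occurs, Right electric pump 2 is out=not → at least one input occurs → occurs.
System A lost [AND]: Right circuit lost=not, Secondary engine-driven pump malfunctions=occurs, Standby system lost=occurs → not all inputs occur → does not occur.
Aircraft hydraulic pressure lost [OR]: PTU path inoperative=occurs, System A lost=not → at least one input occurs → occurs.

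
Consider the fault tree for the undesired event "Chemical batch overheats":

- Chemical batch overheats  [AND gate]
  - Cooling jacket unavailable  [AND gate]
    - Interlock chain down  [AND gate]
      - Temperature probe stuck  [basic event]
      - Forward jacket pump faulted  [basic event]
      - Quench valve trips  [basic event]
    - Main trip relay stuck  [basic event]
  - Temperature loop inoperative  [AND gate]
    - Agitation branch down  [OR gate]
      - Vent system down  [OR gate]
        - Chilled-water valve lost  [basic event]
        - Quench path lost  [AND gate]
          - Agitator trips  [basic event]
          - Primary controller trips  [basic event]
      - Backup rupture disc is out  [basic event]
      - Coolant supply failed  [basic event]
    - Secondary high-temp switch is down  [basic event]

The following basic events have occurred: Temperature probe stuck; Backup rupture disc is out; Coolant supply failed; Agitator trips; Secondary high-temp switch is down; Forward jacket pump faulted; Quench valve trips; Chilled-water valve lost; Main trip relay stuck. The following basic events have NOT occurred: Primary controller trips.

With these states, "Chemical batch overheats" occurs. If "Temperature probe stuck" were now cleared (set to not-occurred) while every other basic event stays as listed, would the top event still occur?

Counterfactual: set "Temperature probe stuck" to not occurred.
Interlock chain down [AND]: Temperature probe stuck=not, Forward jacket pump faulted=occurs, Quench valve trips=occurs → not all inputs occur → does not occur.
Cooling jacket unavailable [AND]: Interlock chain down=not, Main trip relay stuck=occurs → not all inputs occur → does not occur.
Quench path lost [AND]: Agitator trips=occurs, Primary controller trips=not → not all inputs occur → does not occur.
Vent system down [OR]: Chilled-water valve lost=occurs, Quench path lost=not → at least one input occurs → occurs.
Agitation branch down [OR]: Vent system down=occurs, Backup rupture disc is out=occurs, Coolant supply failed=occurs → at least one input occurs → occurs.
Temperature loop inoperative [AND]: Agitation branch down=occurs, Secondary high-temp switch is down=occurs → all inputs occur → occurs.
Chemical batch overheats [AND]: Cooling jacket unavailable=not, Temperature loop inoperative=occurs → not all inputs occur → does not occur.

No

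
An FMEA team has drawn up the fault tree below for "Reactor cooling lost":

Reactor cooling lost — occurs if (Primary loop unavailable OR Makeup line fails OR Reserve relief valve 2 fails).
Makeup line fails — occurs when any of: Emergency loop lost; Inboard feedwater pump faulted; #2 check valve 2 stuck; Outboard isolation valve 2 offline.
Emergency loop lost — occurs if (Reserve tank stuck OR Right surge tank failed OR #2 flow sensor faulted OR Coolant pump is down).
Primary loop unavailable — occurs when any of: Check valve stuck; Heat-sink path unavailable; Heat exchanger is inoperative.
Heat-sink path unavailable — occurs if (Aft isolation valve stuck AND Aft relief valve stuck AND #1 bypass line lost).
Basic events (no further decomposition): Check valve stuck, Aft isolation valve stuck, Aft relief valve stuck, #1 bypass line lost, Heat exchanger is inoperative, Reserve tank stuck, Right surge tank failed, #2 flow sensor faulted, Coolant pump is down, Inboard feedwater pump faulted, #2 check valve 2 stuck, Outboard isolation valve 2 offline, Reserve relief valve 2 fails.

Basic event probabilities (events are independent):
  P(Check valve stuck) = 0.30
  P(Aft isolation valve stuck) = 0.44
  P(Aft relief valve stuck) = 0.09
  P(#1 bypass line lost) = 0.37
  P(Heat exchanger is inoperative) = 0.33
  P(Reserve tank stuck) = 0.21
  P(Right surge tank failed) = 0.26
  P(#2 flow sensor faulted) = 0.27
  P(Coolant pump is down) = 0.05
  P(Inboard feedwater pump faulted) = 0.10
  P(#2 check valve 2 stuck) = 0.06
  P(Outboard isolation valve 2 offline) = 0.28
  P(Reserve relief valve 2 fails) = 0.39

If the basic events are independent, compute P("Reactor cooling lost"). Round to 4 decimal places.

P(Heat-sink path unavailable) [AND] = 0.44 × 0.09 × 0.37 = 0.014652
P(Primary loop unavailable) [OR] = 1 − (1−0.30) × (1−0.014652) × (1−0.33) = 0.537872
P(Emergency loop lost) [OR] = 1 − (1−0.21) × (1−0.26) × (1−0.27) × (1−0.05) = 0.594580
P(Makeup line fails) [OR] = 1 − (1−0.594580) × (1−0.10) × (1−0.06) × (1−0.28) = 0.753051
P(Reactor cooling lost) [OR] = 1 − (1−0.537872) × (1−0.753051) × (1−0.39) = 0.930386
Rounded to 4 decimal places: P(Reactor cooling lost) ≈ 0.9304.

0.9304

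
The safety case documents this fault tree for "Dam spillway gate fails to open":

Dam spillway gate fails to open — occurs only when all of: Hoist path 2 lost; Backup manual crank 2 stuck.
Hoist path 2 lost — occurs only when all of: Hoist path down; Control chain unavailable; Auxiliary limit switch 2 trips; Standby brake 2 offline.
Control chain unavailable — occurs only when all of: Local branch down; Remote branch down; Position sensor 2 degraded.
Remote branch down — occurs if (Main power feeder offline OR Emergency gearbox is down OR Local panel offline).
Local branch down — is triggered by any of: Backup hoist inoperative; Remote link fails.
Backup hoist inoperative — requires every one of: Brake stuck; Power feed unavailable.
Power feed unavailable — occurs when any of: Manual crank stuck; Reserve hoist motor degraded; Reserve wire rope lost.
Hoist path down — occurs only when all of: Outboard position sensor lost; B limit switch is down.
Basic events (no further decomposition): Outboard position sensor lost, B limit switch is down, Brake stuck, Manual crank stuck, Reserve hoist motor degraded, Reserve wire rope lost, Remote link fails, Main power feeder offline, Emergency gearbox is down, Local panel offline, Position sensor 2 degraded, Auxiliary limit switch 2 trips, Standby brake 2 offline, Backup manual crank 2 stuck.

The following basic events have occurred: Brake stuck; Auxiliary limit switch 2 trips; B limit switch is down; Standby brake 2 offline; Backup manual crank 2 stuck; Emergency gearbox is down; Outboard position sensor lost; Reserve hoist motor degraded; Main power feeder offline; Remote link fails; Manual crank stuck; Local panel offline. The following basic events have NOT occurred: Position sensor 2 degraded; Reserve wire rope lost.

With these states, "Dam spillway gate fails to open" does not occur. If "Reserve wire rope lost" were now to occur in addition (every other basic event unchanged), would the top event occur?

Counterfactual: set "Reserve wire rope lost" to occurred.
Hoist path down [AND]: Outboard position sensor lost=occurs, B limit switch is down=occurs → all inputs occur → occurs.
Power feed unavailable [OR]: Manual crank stuck=occurs, Reserve hoist motor degraded=occurs, Reserve wire rope lost=occurs → at least one input occurs → occurs.
Backup hoist inoperative [AND]: Brake stuck=occurs, Power feed unavailable=occurs → all inputs occur → occurs.
Local branch down [OR]: Backup hoist inoperative=occurs, Remote link fails=occurs → at least one input occurs → occurs.
Remote branch down [OR]: Main power feeder offline=occurs, Emergency gearbox is down=occurs, Local panel offline=occurs → at least one input occurs → occurs.
Control chain unavailable [AND]: Local branch down=occurs, Remote branch down=occurs, Position sensor 2 degraded=not → not all inputs occur → does not occur.
Hoist path 2 lost [AND]: Hoist path down=occurs, Control chain unavailable=not, Auxiliary limit switch 2 trips=occurs, Standby brake 2 offline=occurs → not all inputs occur → does not occur.
Dam spillway gate fails to open [AND]: Hoist path 2 lost=not, Backup manual crank 2 stuck=occurs → not all inputs occur → does not occur.

No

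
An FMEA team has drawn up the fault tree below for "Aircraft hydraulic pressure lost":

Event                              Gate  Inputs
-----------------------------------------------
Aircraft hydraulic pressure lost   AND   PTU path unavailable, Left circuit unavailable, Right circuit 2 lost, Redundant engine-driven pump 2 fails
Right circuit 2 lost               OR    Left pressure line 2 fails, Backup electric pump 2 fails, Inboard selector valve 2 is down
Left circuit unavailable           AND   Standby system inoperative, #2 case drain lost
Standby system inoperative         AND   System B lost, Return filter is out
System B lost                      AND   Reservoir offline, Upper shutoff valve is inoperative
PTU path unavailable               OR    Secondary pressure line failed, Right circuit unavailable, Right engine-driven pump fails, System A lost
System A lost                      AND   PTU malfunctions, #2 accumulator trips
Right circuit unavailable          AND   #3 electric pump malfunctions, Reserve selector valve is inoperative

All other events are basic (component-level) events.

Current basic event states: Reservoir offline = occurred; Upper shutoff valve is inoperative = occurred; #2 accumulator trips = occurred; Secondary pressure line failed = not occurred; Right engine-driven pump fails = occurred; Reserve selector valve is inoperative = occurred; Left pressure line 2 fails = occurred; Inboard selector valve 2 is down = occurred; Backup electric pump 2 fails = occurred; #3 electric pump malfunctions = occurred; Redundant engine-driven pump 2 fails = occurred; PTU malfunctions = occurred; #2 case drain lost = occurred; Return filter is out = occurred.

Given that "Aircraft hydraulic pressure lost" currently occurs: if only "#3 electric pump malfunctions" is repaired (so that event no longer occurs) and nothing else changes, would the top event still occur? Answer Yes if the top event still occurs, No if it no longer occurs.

Yes

Counterfactual: set "#3 electric pump malfunctions" to not occurred.
Right circuit unavailable [AND]: #3 electric pump malfunctions=not, Reserve selector valve is inoperative=occurs → not all inputs occur → does not occur.
System A lost [AND]: PTU malfunctions=occurs, #2 accumulator trips=occurs → all inputs occur → occurs.
PTU path unavailable [OR]: Secondary pressure line failed=not, Right circuit unavailable=not, Right engine-driven pump fails=occurs, System A lost=occurs → at least one input occurs → occurs.
System B lost [AND]: Reservoir offline=occurs, Upper shutoff valve is inoperative=occurs → all inputs occur → occurs.
Standby system inoperative [AND]: System B lost=occurs, Return filter is out=occurs → all inputs occur → occurs.
Left circuit unavailable [AND]: Standby system inoperative=occurs, #2 case drain lost=occurs → all inputs occur → occurs.
Right circuit 2 lost [OR]: Left pressure line 2 fails=occurs, Backup electric pump 2 fails=occurs, Inboard selector valve 2 is down=occurs → at least one input occurs → occurs.
Aircraft hydraulic pressure lost [AND]: PTU path unavailable=occurs, Left circuit unavailable=occurs, Right circuit 2 lost=occurs, Redundant engine-driven pump 2 fails=occurs → all inputs occur → occurs.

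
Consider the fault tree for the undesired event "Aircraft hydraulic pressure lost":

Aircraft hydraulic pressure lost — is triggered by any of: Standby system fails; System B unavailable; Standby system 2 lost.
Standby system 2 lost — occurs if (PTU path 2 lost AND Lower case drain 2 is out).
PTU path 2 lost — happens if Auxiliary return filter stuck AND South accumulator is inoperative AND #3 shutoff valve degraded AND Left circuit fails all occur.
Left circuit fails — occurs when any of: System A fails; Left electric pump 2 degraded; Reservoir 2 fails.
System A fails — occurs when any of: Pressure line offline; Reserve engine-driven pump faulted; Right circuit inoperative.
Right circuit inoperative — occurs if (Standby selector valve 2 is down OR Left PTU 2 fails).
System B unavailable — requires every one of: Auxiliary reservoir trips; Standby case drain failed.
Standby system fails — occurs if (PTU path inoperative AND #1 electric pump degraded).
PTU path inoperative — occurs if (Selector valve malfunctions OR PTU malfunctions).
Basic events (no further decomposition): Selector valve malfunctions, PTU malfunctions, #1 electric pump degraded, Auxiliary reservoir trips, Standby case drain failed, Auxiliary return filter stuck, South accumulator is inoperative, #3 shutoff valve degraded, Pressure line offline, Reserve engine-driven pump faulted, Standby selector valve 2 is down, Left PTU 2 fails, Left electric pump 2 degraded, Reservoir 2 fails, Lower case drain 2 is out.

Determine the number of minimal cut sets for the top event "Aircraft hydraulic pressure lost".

9

PTU path inoperative [OR]: union of children's cut sets → 2 cut set(s).
Standby system fails [AND]: one cut set from each child combined → 2 × 1 = 2 cut set(s).
System B unavailable [AND]: one cut set from each child combined → 1 × 1 = 1 cut set(s).
Right circuit inoperative [OR]: union of children's cut sets → 2 cut set(s).
System A fails [OR]: union of children's cut sets → 4 cut set(s).
Left circuit fails [OR]: union of children's cut sets → 6 cut set(s).
PTU path 2 lost [AND]: one cut set from each child combined → 1 × 1 × 1 × 6 = 6 cut set(s).
Standby system 2 lost [AND]: one cut set from each child combined → 6 × 1 = 6 cut set(s).
Aircraft hydraulic pressure lost [OR]: union of children's cut sets → 9 cut set(s).
Minimal cut sets: {#1 electric pump degraded, Selector valve malfunctions}; {#1 electric pump degraded, PTU malfunctions}; {Auxiliary reservoir trips, Standby case drain failed}; {#3 shutoff valve degraded, Auxiliary return filter stuck, Lower case drain 2 is out, Pressure line offline, South accumulator is inoperative}; {#3 shutoff valve degraded, Auxiliary return filter stuck, Lower case drain 2 is out, Reserve engine-driven pump faulted, South accumulator is inoperative}; {#3 shutoff valve degraded, Auxiliary return filter stuck, Lower case drain 2 is out, South accumulator is inoperative, Standby selector valve 2 is down}; {#3 shutoff valve degraded, Auxiliary return filter stuck, Left PTU 2 fails, Lower case drain 2 is out, South accumulator is inoperative}; {#3 shutoff valve degraded, Auxiliary return filter stuck, Left electric pump 2 degraded, Lower case drain 2 is out, South accumulator is inoperative}; {#3 shutoff valve degraded, Auxiliary return filter stuck, Lower case drain 2 is out, Reservoir 2 fails, South accumulator is inoperative}.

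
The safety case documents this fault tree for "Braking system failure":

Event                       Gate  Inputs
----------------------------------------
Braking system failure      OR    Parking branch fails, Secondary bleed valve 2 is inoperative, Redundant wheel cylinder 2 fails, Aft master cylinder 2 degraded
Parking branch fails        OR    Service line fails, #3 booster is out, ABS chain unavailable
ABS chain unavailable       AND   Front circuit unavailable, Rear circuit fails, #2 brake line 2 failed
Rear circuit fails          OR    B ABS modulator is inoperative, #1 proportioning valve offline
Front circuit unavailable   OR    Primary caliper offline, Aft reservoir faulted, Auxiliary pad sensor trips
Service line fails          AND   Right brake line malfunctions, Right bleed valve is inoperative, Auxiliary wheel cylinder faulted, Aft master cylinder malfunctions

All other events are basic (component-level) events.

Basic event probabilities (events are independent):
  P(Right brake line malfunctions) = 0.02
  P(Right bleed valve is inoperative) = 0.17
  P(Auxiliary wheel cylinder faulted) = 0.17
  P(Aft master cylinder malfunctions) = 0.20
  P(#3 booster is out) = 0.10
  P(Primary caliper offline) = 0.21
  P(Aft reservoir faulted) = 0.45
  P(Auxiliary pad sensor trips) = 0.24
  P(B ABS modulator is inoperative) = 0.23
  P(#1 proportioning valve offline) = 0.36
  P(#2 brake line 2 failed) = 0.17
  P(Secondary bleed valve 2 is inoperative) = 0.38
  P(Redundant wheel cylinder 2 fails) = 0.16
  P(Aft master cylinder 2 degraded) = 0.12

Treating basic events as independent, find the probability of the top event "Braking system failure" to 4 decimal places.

0.6114

P(Service line fails) [AND] = 0.02 × 0.17 × 0.17 × 0.20 = 0.000116
P(Front circuit unavailable) [OR] = 1 − (1−0.21) × (1−0.45) × (1−0.24) = 0.669780
P(Rear circuit fails) [OR] = 1 − (1−0.23) × (1−0.36) = 0.507200
P(ABS chain unavailable) [AND] = 0.669780 × 0.507200 × 0.17 = 0.057751
P(Parking branch fails) [OR] = 1 − (1−0.000116) × (1−0.10) × (1−0.057751) = 0.152074
P(Braking system failure) [OR] = 1 − (1−0.152074) × (1−0.38) × (1−0.16) × (1−0.12) = 0.611392
Rounded to 4 decimal places: P(Braking system failure) ≈ 0.6114.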